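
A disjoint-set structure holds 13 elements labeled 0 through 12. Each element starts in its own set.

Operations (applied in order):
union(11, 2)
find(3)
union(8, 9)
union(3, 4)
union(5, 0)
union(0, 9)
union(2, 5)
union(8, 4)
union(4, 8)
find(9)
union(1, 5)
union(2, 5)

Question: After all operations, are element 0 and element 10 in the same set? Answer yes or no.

Step 1: union(11, 2) -> merged; set of 11 now {2, 11}
Step 2: find(3) -> no change; set of 3 is {3}
Step 3: union(8, 9) -> merged; set of 8 now {8, 9}
Step 4: union(3, 4) -> merged; set of 3 now {3, 4}
Step 5: union(5, 0) -> merged; set of 5 now {0, 5}
Step 6: union(0, 9) -> merged; set of 0 now {0, 5, 8, 9}
Step 7: union(2, 5) -> merged; set of 2 now {0, 2, 5, 8, 9, 11}
Step 8: union(8, 4) -> merged; set of 8 now {0, 2, 3, 4, 5, 8, 9, 11}
Step 9: union(4, 8) -> already same set; set of 4 now {0, 2, 3, 4, 5, 8, 9, 11}
Step 10: find(9) -> no change; set of 9 is {0, 2, 3, 4, 5, 8, 9, 11}
Step 11: union(1, 5) -> merged; set of 1 now {0, 1, 2, 3, 4, 5, 8, 9, 11}
Step 12: union(2, 5) -> already same set; set of 2 now {0, 1, 2, 3, 4, 5, 8, 9, 11}
Set of 0: {0, 1, 2, 3, 4, 5, 8, 9, 11}; 10 is not a member.

Answer: no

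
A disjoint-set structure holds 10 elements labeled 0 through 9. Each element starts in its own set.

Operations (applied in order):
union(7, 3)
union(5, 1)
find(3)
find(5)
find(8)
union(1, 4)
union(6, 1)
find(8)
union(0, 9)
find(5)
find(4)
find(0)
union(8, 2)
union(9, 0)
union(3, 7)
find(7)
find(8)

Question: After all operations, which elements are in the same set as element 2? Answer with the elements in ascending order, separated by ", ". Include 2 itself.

Answer: 2, 8

Derivation:
Step 1: union(7, 3) -> merged; set of 7 now {3, 7}
Step 2: union(5, 1) -> merged; set of 5 now {1, 5}
Step 3: find(3) -> no change; set of 3 is {3, 7}
Step 4: find(5) -> no change; set of 5 is {1, 5}
Step 5: find(8) -> no change; set of 8 is {8}
Step 6: union(1, 4) -> merged; set of 1 now {1, 4, 5}
Step 7: union(6, 1) -> merged; set of 6 now {1, 4, 5, 6}
Step 8: find(8) -> no change; set of 8 is {8}
Step 9: union(0, 9) -> merged; set of 0 now {0, 9}
Step 10: find(5) -> no change; set of 5 is {1, 4, 5, 6}
Step 11: find(4) -> no change; set of 4 is {1, 4, 5, 6}
Step 12: find(0) -> no change; set of 0 is {0, 9}
Step 13: union(8, 2) -> merged; set of 8 now {2, 8}
Step 14: union(9, 0) -> already same set; set of 9 now {0, 9}
Step 15: union(3, 7) -> already same set; set of 3 now {3, 7}
Step 16: find(7) -> no change; set of 7 is {3, 7}
Step 17: find(8) -> no change; set of 8 is {2, 8}
Component of 2: {2, 8}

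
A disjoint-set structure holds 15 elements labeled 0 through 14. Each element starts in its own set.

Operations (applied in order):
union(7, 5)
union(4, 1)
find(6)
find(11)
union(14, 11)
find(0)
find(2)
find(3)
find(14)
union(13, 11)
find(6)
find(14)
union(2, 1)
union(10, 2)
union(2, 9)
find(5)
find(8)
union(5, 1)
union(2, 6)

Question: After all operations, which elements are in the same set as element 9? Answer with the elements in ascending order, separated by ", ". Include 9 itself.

Answer: 1, 2, 4, 5, 6, 7, 9, 10

Derivation:
Step 1: union(7, 5) -> merged; set of 7 now {5, 7}
Step 2: union(4, 1) -> merged; set of 4 now {1, 4}
Step 3: find(6) -> no change; set of 6 is {6}
Step 4: find(11) -> no change; set of 11 is {11}
Step 5: union(14, 11) -> merged; set of 14 now {11, 14}
Step 6: find(0) -> no change; set of 0 is {0}
Step 7: find(2) -> no change; set of 2 is {2}
Step 8: find(3) -> no change; set of 3 is {3}
Step 9: find(14) -> no change; set of 14 is {11, 14}
Step 10: union(13, 11) -> merged; set of 13 now {11, 13, 14}
Step 11: find(6) -> no change; set of 6 is {6}
Step 12: find(14) -> no change; set of 14 is {11, 13, 14}
Step 13: union(2, 1) -> merged; set of 2 now {1, 2, 4}
Step 14: union(10, 2) -> merged; set of 10 now {1, 2, 4, 10}
Step 15: union(2, 9) -> merged; set of 2 now {1, 2, 4, 9, 10}
Step 16: find(5) -> no change; set of 5 is {5, 7}
Step 17: find(8) -> no change; set of 8 is {8}
Step 18: union(5, 1) -> merged; set of 5 now {1, 2, 4, 5, 7, 9, 10}
Step 19: union(2, 6) -> merged; set of 2 now {1, 2, 4, 5, 6, 7, 9, 10}
Component of 9: {1, 2, 4, 5, 6, 7, 9, 10}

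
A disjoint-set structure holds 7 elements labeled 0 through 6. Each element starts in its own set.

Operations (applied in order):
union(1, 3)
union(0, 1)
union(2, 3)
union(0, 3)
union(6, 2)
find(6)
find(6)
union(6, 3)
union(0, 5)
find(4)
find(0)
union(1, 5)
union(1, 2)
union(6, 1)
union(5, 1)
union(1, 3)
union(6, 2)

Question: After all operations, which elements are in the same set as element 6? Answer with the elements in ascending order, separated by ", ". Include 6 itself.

Answer: 0, 1, 2, 3, 5, 6

Derivation:
Step 1: union(1, 3) -> merged; set of 1 now {1, 3}
Step 2: union(0, 1) -> merged; set of 0 now {0, 1, 3}
Step 3: union(2, 3) -> merged; set of 2 now {0, 1, 2, 3}
Step 4: union(0, 3) -> already same set; set of 0 now {0, 1, 2, 3}
Step 5: union(6, 2) -> merged; set of 6 now {0, 1, 2, 3, 6}
Step 6: find(6) -> no change; set of 6 is {0, 1, 2, 3, 6}
Step 7: find(6) -> no change; set of 6 is {0, 1, 2, 3, 6}
Step 8: union(6, 3) -> already same set; set of 6 now {0, 1, 2, 3, 6}
Step 9: union(0, 5) -> merged; set of 0 now {0, 1, 2, 3, 5, 6}
Step 10: find(4) -> no change; set of 4 is {4}
Step 11: find(0) -> no change; set of 0 is {0, 1, 2, 3, 5, 6}
Step 12: union(1, 5) -> already same set; set of 1 now {0, 1, 2, 3, 5, 6}
Step 13: union(1, 2) -> already same set; set of 1 now {0, 1, 2, 3, 5, 6}
Step 14: union(6, 1) -> already same set; set of 6 now {0, 1, 2, 3, 5, 6}
Step 15: union(5, 1) -> already same set; set of 5 now {0, 1, 2, 3, 5, 6}
Step 16: union(1, 3) -> already same set; set of 1 now {0, 1, 2, 3, 5, 6}
Step 17: union(6, 2) -> already same set; set of 6 now {0, 1, 2, 3, 5, 6}
Component of 6: {0, 1, 2, 3, 5, 6}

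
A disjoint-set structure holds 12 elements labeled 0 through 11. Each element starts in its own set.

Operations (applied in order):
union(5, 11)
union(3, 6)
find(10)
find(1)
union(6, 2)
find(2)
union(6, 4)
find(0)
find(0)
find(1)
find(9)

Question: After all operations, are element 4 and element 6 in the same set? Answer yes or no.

Answer: yes

Derivation:
Step 1: union(5, 11) -> merged; set of 5 now {5, 11}
Step 2: union(3, 6) -> merged; set of 3 now {3, 6}
Step 3: find(10) -> no change; set of 10 is {10}
Step 4: find(1) -> no change; set of 1 is {1}
Step 5: union(6, 2) -> merged; set of 6 now {2, 3, 6}
Step 6: find(2) -> no change; set of 2 is {2, 3, 6}
Step 7: union(6, 4) -> merged; set of 6 now {2, 3, 4, 6}
Step 8: find(0) -> no change; set of 0 is {0}
Step 9: find(0) -> no change; set of 0 is {0}
Step 10: find(1) -> no change; set of 1 is {1}
Step 11: find(9) -> no change; set of 9 is {9}
Set of 4: {2, 3, 4, 6}; 6 is a member.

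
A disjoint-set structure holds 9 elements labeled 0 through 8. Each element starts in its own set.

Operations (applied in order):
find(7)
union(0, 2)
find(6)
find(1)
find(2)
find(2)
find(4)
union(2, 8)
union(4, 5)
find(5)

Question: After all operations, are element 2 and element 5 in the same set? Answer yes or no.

Step 1: find(7) -> no change; set of 7 is {7}
Step 2: union(0, 2) -> merged; set of 0 now {0, 2}
Step 3: find(6) -> no change; set of 6 is {6}
Step 4: find(1) -> no change; set of 1 is {1}
Step 5: find(2) -> no change; set of 2 is {0, 2}
Step 6: find(2) -> no change; set of 2 is {0, 2}
Step 7: find(4) -> no change; set of 4 is {4}
Step 8: union(2, 8) -> merged; set of 2 now {0, 2, 8}
Step 9: union(4, 5) -> merged; set of 4 now {4, 5}
Step 10: find(5) -> no change; set of 5 is {4, 5}
Set of 2: {0, 2, 8}; 5 is not a member.

Answer: no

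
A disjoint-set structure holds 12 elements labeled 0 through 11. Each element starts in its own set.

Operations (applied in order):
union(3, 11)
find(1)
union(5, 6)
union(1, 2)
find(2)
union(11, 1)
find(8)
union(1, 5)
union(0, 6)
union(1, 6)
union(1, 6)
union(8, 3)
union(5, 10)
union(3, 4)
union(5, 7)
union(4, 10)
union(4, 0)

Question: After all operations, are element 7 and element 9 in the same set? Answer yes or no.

Answer: no

Derivation:
Step 1: union(3, 11) -> merged; set of 3 now {3, 11}
Step 2: find(1) -> no change; set of 1 is {1}
Step 3: union(5, 6) -> merged; set of 5 now {5, 6}
Step 4: union(1, 2) -> merged; set of 1 now {1, 2}
Step 5: find(2) -> no change; set of 2 is {1, 2}
Step 6: union(11, 1) -> merged; set of 11 now {1, 2, 3, 11}
Step 7: find(8) -> no change; set of 8 is {8}
Step 8: union(1, 5) -> merged; set of 1 now {1, 2, 3, 5, 6, 11}
Step 9: union(0, 6) -> merged; set of 0 now {0, 1, 2, 3, 5, 6, 11}
Step 10: union(1, 6) -> already same set; set of 1 now {0, 1, 2, 3, 5, 6, 11}
Step 11: union(1, 6) -> already same set; set of 1 now {0, 1, 2, 3, 5, 6, 11}
Step 12: union(8, 3) -> merged; set of 8 now {0, 1, 2, 3, 5, 6, 8, 11}
Step 13: union(5, 10) -> merged; set of 5 now {0, 1, 2, 3, 5, 6, 8, 10, 11}
Step 14: union(3, 4) -> merged; set of 3 now {0, 1, 2, 3, 4, 5, 6, 8, 10, 11}
Step 15: union(5, 7) -> merged; set of 5 now {0, 1, 2, 3, 4, 5, 6, 7, 8, 10, 11}
Step 16: union(4, 10) -> already same set; set of 4 now {0, 1, 2, 3, 4, 5, 6, 7, 8, 10, 11}
Step 17: union(4, 0) -> already same set; set of 4 now {0, 1, 2, 3, 4, 5, 6, 7, 8, 10, 11}
Set of 7: {0, 1, 2, 3, 4, 5, 6, 7, 8, 10, 11}; 9 is not a member.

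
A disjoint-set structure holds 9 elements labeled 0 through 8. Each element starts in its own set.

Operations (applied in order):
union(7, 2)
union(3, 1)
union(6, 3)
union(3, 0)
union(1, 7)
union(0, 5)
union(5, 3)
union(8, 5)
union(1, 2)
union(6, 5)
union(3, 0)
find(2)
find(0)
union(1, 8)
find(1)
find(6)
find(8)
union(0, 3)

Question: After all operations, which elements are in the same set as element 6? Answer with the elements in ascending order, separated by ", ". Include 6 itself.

Step 1: union(7, 2) -> merged; set of 7 now {2, 7}
Step 2: union(3, 1) -> merged; set of 3 now {1, 3}
Step 3: union(6, 3) -> merged; set of 6 now {1, 3, 6}
Step 4: union(3, 0) -> merged; set of 3 now {0, 1, 3, 6}
Step 5: union(1, 7) -> merged; set of 1 now {0, 1, 2, 3, 6, 7}
Step 6: union(0, 5) -> merged; set of 0 now {0, 1, 2, 3, 5, 6, 7}
Step 7: union(5, 3) -> already same set; set of 5 now {0, 1, 2, 3, 5, 6, 7}
Step 8: union(8, 5) -> merged; set of 8 now {0, 1, 2, 3, 5, 6, 7, 8}
Step 9: union(1, 2) -> already same set; set of 1 now {0, 1, 2, 3, 5, 6, 7, 8}
Step 10: union(6, 5) -> already same set; set of 6 now {0, 1, 2, 3, 5, 6, 7, 8}
Step 11: union(3, 0) -> already same set; set of 3 now {0, 1, 2, 3, 5, 6, 7, 8}
Step 12: find(2) -> no change; set of 2 is {0, 1, 2, 3, 5, 6, 7, 8}
Step 13: find(0) -> no change; set of 0 is {0, 1, 2, 3, 5, 6, 7, 8}
Step 14: union(1, 8) -> already same set; set of 1 now {0, 1, 2, 3, 5, 6, 7, 8}
Step 15: find(1) -> no change; set of 1 is {0, 1, 2, 3, 5, 6, 7, 8}
Step 16: find(6) -> no change; set of 6 is {0, 1, 2, 3, 5, 6, 7, 8}
Step 17: find(8) -> no change; set of 8 is {0, 1, 2, 3, 5, 6, 7, 8}
Step 18: union(0, 3) -> already same set; set of 0 now {0, 1, 2, 3, 5, 6, 7, 8}
Component of 6: {0, 1, 2, 3, 5, 6, 7, 8}

Answer: 0, 1, 2, 3, 5, 6, 7, 8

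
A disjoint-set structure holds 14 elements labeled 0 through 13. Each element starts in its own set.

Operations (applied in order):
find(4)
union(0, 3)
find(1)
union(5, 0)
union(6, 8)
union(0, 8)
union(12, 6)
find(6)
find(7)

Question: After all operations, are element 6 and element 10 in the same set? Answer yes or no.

Answer: no

Derivation:
Step 1: find(4) -> no change; set of 4 is {4}
Step 2: union(0, 3) -> merged; set of 0 now {0, 3}
Step 3: find(1) -> no change; set of 1 is {1}
Step 4: union(5, 0) -> merged; set of 5 now {0, 3, 5}
Step 5: union(6, 8) -> merged; set of 6 now {6, 8}
Step 6: union(0, 8) -> merged; set of 0 now {0, 3, 5, 6, 8}
Step 7: union(12, 6) -> merged; set of 12 now {0, 3, 5, 6, 8, 12}
Step 8: find(6) -> no change; set of 6 is {0, 3, 5, 6, 8, 12}
Step 9: find(7) -> no change; set of 7 is {7}
Set of 6: {0, 3, 5, 6, 8, 12}; 10 is not a member.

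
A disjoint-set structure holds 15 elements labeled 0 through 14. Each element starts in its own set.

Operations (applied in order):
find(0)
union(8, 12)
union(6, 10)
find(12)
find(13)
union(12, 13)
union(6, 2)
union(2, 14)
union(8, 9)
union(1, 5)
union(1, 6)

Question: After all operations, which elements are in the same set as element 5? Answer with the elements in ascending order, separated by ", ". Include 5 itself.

Answer: 1, 2, 5, 6, 10, 14

Derivation:
Step 1: find(0) -> no change; set of 0 is {0}
Step 2: union(8, 12) -> merged; set of 8 now {8, 12}
Step 3: union(6, 10) -> merged; set of 6 now {6, 10}
Step 4: find(12) -> no change; set of 12 is {8, 12}
Step 5: find(13) -> no change; set of 13 is {13}
Step 6: union(12, 13) -> merged; set of 12 now {8, 12, 13}
Step 7: union(6, 2) -> merged; set of 6 now {2, 6, 10}
Step 8: union(2, 14) -> merged; set of 2 now {2, 6, 10, 14}
Step 9: union(8, 9) -> merged; set of 8 now {8, 9, 12, 13}
Step 10: union(1, 5) -> merged; set of 1 now {1, 5}
Step 11: union(1, 6) -> merged; set of 1 now {1, 2, 5, 6, 10, 14}
Component of 5: {1, 2, 5, 6, 10, 14}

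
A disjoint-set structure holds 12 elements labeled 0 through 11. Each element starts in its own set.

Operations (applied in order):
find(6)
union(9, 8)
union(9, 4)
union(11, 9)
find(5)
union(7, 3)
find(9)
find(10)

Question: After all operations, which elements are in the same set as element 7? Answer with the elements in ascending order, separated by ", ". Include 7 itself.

Answer: 3, 7

Derivation:
Step 1: find(6) -> no change; set of 6 is {6}
Step 2: union(9, 8) -> merged; set of 9 now {8, 9}
Step 3: union(9, 4) -> merged; set of 9 now {4, 8, 9}
Step 4: union(11, 9) -> merged; set of 11 now {4, 8, 9, 11}
Step 5: find(5) -> no change; set of 5 is {5}
Step 6: union(7, 3) -> merged; set of 7 now {3, 7}
Step 7: find(9) -> no change; set of 9 is {4, 8, 9, 11}
Step 8: find(10) -> no change; set of 10 is {10}
Component of 7: {3, 7}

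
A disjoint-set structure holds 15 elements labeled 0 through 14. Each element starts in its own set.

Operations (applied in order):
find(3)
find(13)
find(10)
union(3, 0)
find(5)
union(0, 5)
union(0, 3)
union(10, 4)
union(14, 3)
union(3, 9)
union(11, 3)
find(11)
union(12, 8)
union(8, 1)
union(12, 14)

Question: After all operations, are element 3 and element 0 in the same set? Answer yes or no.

Step 1: find(3) -> no change; set of 3 is {3}
Step 2: find(13) -> no change; set of 13 is {13}
Step 3: find(10) -> no change; set of 10 is {10}
Step 4: union(3, 0) -> merged; set of 3 now {0, 3}
Step 5: find(5) -> no change; set of 5 is {5}
Step 6: union(0, 5) -> merged; set of 0 now {0, 3, 5}
Step 7: union(0, 3) -> already same set; set of 0 now {0, 3, 5}
Step 8: union(10, 4) -> merged; set of 10 now {4, 10}
Step 9: union(14, 3) -> merged; set of 14 now {0, 3, 5, 14}
Step 10: union(3, 9) -> merged; set of 3 now {0, 3, 5, 9, 14}
Step 11: union(11, 3) -> merged; set of 11 now {0, 3, 5, 9, 11, 14}
Step 12: find(11) -> no change; set of 11 is {0, 3, 5, 9, 11, 14}
Step 13: union(12, 8) -> merged; set of 12 now {8, 12}
Step 14: union(8, 1) -> merged; set of 8 now {1, 8, 12}
Step 15: union(12, 14) -> merged; set of 12 now {0, 1, 3, 5, 8, 9, 11, 12, 14}
Set of 3: {0, 1, 3, 5, 8, 9, 11, 12, 14}; 0 is a member.

Answer: yes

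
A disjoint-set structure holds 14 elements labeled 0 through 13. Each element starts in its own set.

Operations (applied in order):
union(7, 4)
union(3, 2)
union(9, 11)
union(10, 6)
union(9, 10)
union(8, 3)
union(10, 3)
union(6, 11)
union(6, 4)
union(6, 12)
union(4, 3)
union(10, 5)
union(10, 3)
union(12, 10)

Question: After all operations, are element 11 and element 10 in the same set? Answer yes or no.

Answer: yes

Derivation:
Step 1: union(7, 4) -> merged; set of 7 now {4, 7}
Step 2: union(3, 2) -> merged; set of 3 now {2, 3}
Step 3: union(9, 11) -> merged; set of 9 now {9, 11}
Step 4: union(10, 6) -> merged; set of 10 now {6, 10}
Step 5: union(9, 10) -> merged; set of 9 now {6, 9, 10, 11}
Step 6: union(8, 3) -> merged; set of 8 now {2, 3, 8}
Step 7: union(10, 3) -> merged; set of 10 now {2, 3, 6, 8, 9, 10, 11}
Step 8: union(6, 11) -> already same set; set of 6 now {2, 3, 6, 8, 9, 10, 11}
Step 9: union(6, 4) -> merged; set of 6 now {2, 3, 4, 6, 7, 8, 9, 10, 11}
Step 10: union(6, 12) -> merged; set of 6 now {2, 3, 4, 6, 7, 8, 9, 10, 11, 12}
Step 11: union(4, 3) -> already same set; set of 4 now {2, 3, 4, 6, 7, 8, 9, 10, 11, 12}
Step 12: union(10, 5) -> merged; set of 10 now {2, 3, 4, 5, 6, 7, 8, 9, 10, 11, 12}
Step 13: union(10, 3) -> already same set; set of 10 now {2, 3, 4, 5, 6, 7, 8, 9, 10, 11, 12}
Step 14: union(12, 10) -> already same set; set of 12 now {2, 3, 4, 5, 6, 7, 8, 9, 10, 11, 12}
Set of 11: {2, 3, 4, 5, 6, 7, 8, 9, 10, 11, 12}; 10 is a member.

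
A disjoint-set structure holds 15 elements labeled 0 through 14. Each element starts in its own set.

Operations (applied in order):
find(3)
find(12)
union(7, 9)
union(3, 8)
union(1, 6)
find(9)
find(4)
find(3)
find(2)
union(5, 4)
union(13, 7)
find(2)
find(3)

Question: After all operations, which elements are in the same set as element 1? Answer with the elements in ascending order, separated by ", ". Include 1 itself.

Answer: 1, 6

Derivation:
Step 1: find(3) -> no change; set of 3 is {3}
Step 2: find(12) -> no change; set of 12 is {12}
Step 3: union(7, 9) -> merged; set of 7 now {7, 9}
Step 4: union(3, 8) -> merged; set of 3 now {3, 8}
Step 5: union(1, 6) -> merged; set of 1 now {1, 6}
Step 6: find(9) -> no change; set of 9 is {7, 9}
Step 7: find(4) -> no change; set of 4 is {4}
Step 8: find(3) -> no change; set of 3 is {3, 8}
Step 9: find(2) -> no change; set of 2 is {2}
Step 10: union(5, 4) -> merged; set of 5 now {4, 5}
Step 11: union(13, 7) -> merged; set of 13 now {7, 9, 13}
Step 12: find(2) -> no change; set of 2 is {2}
Step 13: find(3) -> no change; set of 3 is {3, 8}
Component of 1: {1, 6}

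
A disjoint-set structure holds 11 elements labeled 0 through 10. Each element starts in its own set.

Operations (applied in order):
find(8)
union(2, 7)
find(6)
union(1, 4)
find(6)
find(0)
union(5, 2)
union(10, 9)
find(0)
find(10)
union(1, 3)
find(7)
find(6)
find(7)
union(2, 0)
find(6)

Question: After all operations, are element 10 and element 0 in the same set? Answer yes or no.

Step 1: find(8) -> no change; set of 8 is {8}
Step 2: union(2, 7) -> merged; set of 2 now {2, 7}
Step 3: find(6) -> no change; set of 6 is {6}
Step 4: union(1, 4) -> merged; set of 1 now {1, 4}
Step 5: find(6) -> no change; set of 6 is {6}
Step 6: find(0) -> no change; set of 0 is {0}
Step 7: union(5, 2) -> merged; set of 5 now {2, 5, 7}
Step 8: union(10, 9) -> merged; set of 10 now {9, 10}
Step 9: find(0) -> no change; set of 0 is {0}
Step 10: find(10) -> no change; set of 10 is {9, 10}
Step 11: union(1, 3) -> merged; set of 1 now {1, 3, 4}
Step 12: find(7) -> no change; set of 7 is {2, 5, 7}
Step 13: find(6) -> no change; set of 6 is {6}
Step 14: find(7) -> no change; set of 7 is {2, 5, 7}
Step 15: union(2, 0) -> merged; set of 2 now {0, 2, 5, 7}
Step 16: find(6) -> no change; set of 6 is {6}
Set of 10: {9, 10}; 0 is not a member.

Answer: no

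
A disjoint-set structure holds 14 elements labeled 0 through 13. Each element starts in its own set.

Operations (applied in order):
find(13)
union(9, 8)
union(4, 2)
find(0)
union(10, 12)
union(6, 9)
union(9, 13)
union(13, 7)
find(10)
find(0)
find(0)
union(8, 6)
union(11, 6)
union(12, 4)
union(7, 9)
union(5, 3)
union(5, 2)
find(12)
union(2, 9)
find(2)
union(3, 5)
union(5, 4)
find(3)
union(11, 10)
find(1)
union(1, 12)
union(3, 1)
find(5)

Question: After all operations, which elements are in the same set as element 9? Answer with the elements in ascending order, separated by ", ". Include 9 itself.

Answer: 1, 2, 3, 4, 5, 6, 7, 8, 9, 10, 11, 12, 13

Derivation:
Step 1: find(13) -> no change; set of 13 is {13}
Step 2: union(9, 8) -> merged; set of 9 now {8, 9}
Step 3: union(4, 2) -> merged; set of 4 now {2, 4}
Step 4: find(0) -> no change; set of 0 is {0}
Step 5: union(10, 12) -> merged; set of 10 now {10, 12}
Step 6: union(6, 9) -> merged; set of 6 now {6, 8, 9}
Step 7: union(9, 13) -> merged; set of 9 now {6, 8, 9, 13}
Step 8: union(13, 7) -> merged; set of 13 now {6, 7, 8, 9, 13}
Step 9: find(10) -> no change; set of 10 is {10, 12}
Step 10: find(0) -> no change; set of 0 is {0}
Step 11: find(0) -> no change; set of 0 is {0}
Step 12: union(8, 6) -> already same set; set of 8 now {6, 7, 8, 9, 13}
Step 13: union(11, 6) -> merged; set of 11 now {6, 7, 8, 9, 11, 13}
Step 14: union(12, 4) -> merged; set of 12 now {2, 4, 10, 12}
Step 15: union(7, 9) -> already same set; set of 7 now {6, 7, 8, 9, 11, 13}
Step 16: union(5, 3) -> merged; set of 5 now {3, 5}
Step 17: union(5, 2) -> merged; set of 5 now {2, 3, 4, 5, 10, 12}
Step 18: find(12) -> no change; set of 12 is {2, 3, 4, 5, 10, 12}
Step 19: union(2, 9) -> merged; set of 2 now {2, 3, 4, 5, 6, 7, 8, 9, 10, 11, 12, 13}
Step 20: find(2) -> no change; set of 2 is {2, 3, 4, 5, 6, 7, 8, 9, 10, 11, 12, 13}
Step 21: union(3, 5) -> already same set; set of 3 now {2, 3, 4, 5, 6, 7, 8, 9, 10, 11, 12, 13}
Step 22: union(5, 4) -> already same set; set of 5 now {2, 3, 4, 5, 6, 7, 8, 9, 10, 11, 12, 13}
Step 23: find(3) -> no change; set of 3 is {2, 3, 4, 5, 6, 7, 8, 9, 10, 11, 12, 13}
Step 24: union(11, 10) -> already same set; set of 11 now {2, 3, 4, 5, 6, 7, 8, 9, 10, 11, 12, 13}
Step 25: find(1) -> no change; set of 1 is {1}
Step 26: union(1, 12) -> merged; set of 1 now {1, 2, 3, 4, 5, 6, 7, 8, 9, 10, 11, 12, 13}
Step 27: union(3, 1) -> already same set; set of 3 now {1, 2, 3, 4, 5, 6, 7, 8, 9, 10, 11, 12, 13}
Step 28: find(5) -> no change; set of 5 is {1, 2, 3, 4, 5, 6, 7, 8, 9, 10, 11, 12, 13}
Component of 9: {1, 2, 3, 4, 5, 6, 7, 8, 9, 10, 11, 12, 13}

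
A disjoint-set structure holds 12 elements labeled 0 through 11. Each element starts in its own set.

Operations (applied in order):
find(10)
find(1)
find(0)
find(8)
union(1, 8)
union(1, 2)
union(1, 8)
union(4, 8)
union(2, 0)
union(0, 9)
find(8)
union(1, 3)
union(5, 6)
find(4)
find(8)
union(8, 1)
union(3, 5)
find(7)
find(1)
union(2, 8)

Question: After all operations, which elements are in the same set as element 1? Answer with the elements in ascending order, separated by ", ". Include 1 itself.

Answer: 0, 1, 2, 3, 4, 5, 6, 8, 9

Derivation:
Step 1: find(10) -> no change; set of 10 is {10}
Step 2: find(1) -> no change; set of 1 is {1}
Step 3: find(0) -> no change; set of 0 is {0}
Step 4: find(8) -> no change; set of 8 is {8}
Step 5: union(1, 8) -> merged; set of 1 now {1, 8}
Step 6: union(1, 2) -> merged; set of 1 now {1, 2, 8}
Step 7: union(1, 8) -> already same set; set of 1 now {1, 2, 8}
Step 8: union(4, 8) -> merged; set of 4 now {1, 2, 4, 8}
Step 9: union(2, 0) -> merged; set of 2 now {0, 1, 2, 4, 8}
Step 10: union(0, 9) -> merged; set of 0 now {0, 1, 2, 4, 8, 9}
Step 11: find(8) -> no change; set of 8 is {0, 1, 2, 4, 8, 9}
Step 12: union(1, 3) -> merged; set of 1 now {0, 1, 2, 3, 4, 8, 9}
Step 13: union(5, 6) -> merged; set of 5 now {5, 6}
Step 14: find(4) -> no change; set of 4 is {0, 1, 2, 3, 4, 8, 9}
Step 15: find(8) -> no change; set of 8 is {0, 1, 2, 3, 4, 8, 9}
Step 16: union(8, 1) -> already same set; set of 8 now {0, 1, 2, 3, 4, 8, 9}
Step 17: union(3, 5) -> merged; set of 3 now {0, 1, 2, 3, 4, 5, 6, 8, 9}
Step 18: find(7) -> no change; set of 7 is {7}
Step 19: find(1) -> no change; set of 1 is {0, 1, 2, 3, 4, 5, 6, 8, 9}
Step 20: union(2, 8) -> already same set; set of 2 now {0, 1, 2, 3, 4, 5, 6, 8, 9}
Component of 1: {0, 1, 2, 3, 4, 5, 6, 8, 9}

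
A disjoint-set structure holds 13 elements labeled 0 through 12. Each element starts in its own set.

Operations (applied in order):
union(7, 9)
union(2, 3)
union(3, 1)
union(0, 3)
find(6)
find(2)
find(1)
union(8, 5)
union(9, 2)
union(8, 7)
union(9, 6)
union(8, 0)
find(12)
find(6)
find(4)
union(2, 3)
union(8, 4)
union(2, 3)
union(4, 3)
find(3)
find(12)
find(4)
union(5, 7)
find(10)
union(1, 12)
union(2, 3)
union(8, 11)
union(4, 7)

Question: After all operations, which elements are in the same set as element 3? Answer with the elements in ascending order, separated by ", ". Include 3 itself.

Answer: 0, 1, 2, 3, 4, 5, 6, 7, 8, 9, 11, 12

Derivation:
Step 1: union(7, 9) -> merged; set of 7 now {7, 9}
Step 2: union(2, 3) -> merged; set of 2 now {2, 3}
Step 3: union(3, 1) -> merged; set of 3 now {1, 2, 3}
Step 4: union(0, 3) -> merged; set of 0 now {0, 1, 2, 3}
Step 5: find(6) -> no change; set of 6 is {6}
Step 6: find(2) -> no change; set of 2 is {0, 1, 2, 3}
Step 7: find(1) -> no change; set of 1 is {0, 1, 2, 3}
Step 8: union(8, 5) -> merged; set of 8 now {5, 8}
Step 9: union(9, 2) -> merged; set of 9 now {0, 1, 2, 3, 7, 9}
Step 10: union(8, 7) -> merged; set of 8 now {0, 1, 2, 3, 5, 7, 8, 9}
Step 11: union(9, 6) -> merged; set of 9 now {0, 1, 2, 3, 5, 6, 7, 8, 9}
Step 12: union(8, 0) -> already same set; set of 8 now {0, 1, 2, 3, 5, 6, 7, 8, 9}
Step 13: find(12) -> no change; set of 12 is {12}
Step 14: find(6) -> no change; set of 6 is {0, 1, 2, 3, 5, 6, 7, 8, 9}
Step 15: find(4) -> no change; set of 4 is {4}
Step 16: union(2, 3) -> already same set; set of 2 now {0, 1, 2, 3, 5, 6, 7, 8, 9}
Step 17: union(8, 4) -> merged; set of 8 now {0, 1, 2, 3, 4, 5, 6, 7, 8, 9}
Step 18: union(2, 3) -> already same set; set of 2 now {0, 1, 2, 3, 4, 5, 6, 7, 8, 9}
Step 19: union(4, 3) -> already same set; set of 4 now {0, 1, 2, 3, 4, 5, 6, 7, 8, 9}
Step 20: find(3) -> no change; set of 3 is {0, 1, 2, 3, 4, 5, 6, 7, 8, 9}
Step 21: find(12) -> no change; set of 12 is {12}
Step 22: find(4) -> no change; set of 4 is {0, 1, 2, 3, 4, 5, 6, 7, 8, 9}
Step 23: union(5, 7) -> already same set; set of 5 now {0, 1, 2, 3, 4, 5, 6, 7, 8, 9}
Step 24: find(10) -> no change; set of 10 is {10}
Step 25: union(1, 12) -> merged; set of 1 now {0, 1, 2, 3, 4, 5, 6, 7, 8, 9, 12}
Step 26: union(2, 3) -> already same set; set of 2 now {0, 1, 2, 3, 4, 5, 6, 7, 8, 9, 12}
Step 27: union(8, 11) -> merged; set of 8 now {0, 1, 2, 3, 4, 5, 6, 7, 8, 9, 11, 12}
Step 28: union(4, 7) -> already same set; set of 4 now {0, 1, 2, 3, 4, 5, 6, 7, 8, 9, 11, 12}
Component of 3: {0, 1, 2, 3, 4, 5, 6, 7, 8, 9, 11, 12}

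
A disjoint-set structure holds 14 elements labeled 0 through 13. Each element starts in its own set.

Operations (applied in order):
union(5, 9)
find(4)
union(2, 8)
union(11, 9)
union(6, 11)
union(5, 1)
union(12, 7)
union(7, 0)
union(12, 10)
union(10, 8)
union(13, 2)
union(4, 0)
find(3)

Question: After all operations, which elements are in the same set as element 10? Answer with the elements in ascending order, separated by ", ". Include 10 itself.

Step 1: union(5, 9) -> merged; set of 5 now {5, 9}
Step 2: find(4) -> no change; set of 4 is {4}
Step 3: union(2, 8) -> merged; set of 2 now {2, 8}
Step 4: union(11, 9) -> merged; set of 11 now {5, 9, 11}
Step 5: union(6, 11) -> merged; set of 6 now {5, 6, 9, 11}
Step 6: union(5, 1) -> merged; set of 5 now {1, 5, 6, 9, 11}
Step 7: union(12, 7) -> merged; set of 12 now {7, 12}
Step 8: union(7, 0) -> merged; set of 7 now {0, 7, 12}
Step 9: union(12, 10) -> merged; set of 12 now {0, 7, 10, 12}
Step 10: union(10, 8) -> merged; set of 10 now {0, 2, 7, 8, 10, 12}
Step 11: union(13, 2) -> merged; set of 13 now {0, 2, 7, 8, 10, 12, 13}
Step 12: union(4, 0) -> merged; set of 4 now {0, 2, 4, 7, 8, 10, 12, 13}
Step 13: find(3) -> no change; set of 3 is {3}
Component of 10: {0, 2, 4, 7, 8, 10, 12, 13}

Answer: 0, 2, 4, 7, 8, 10, 12, 13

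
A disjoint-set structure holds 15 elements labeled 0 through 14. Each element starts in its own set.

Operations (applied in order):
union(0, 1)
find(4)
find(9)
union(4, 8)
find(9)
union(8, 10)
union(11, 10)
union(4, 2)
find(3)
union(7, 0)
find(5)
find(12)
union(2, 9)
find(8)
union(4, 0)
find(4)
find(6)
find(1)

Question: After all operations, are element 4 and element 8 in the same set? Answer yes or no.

Answer: yes

Derivation:
Step 1: union(0, 1) -> merged; set of 0 now {0, 1}
Step 2: find(4) -> no change; set of 4 is {4}
Step 3: find(9) -> no change; set of 9 is {9}
Step 4: union(4, 8) -> merged; set of 4 now {4, 8}
Step 5: find(9) -> no change; set of 9 is {9}
Step 6: union(8, 10) -> merged; set of 8 now {4, 8, 10}
Step 7: union(11, 10) -> merged; set of 11 now {4, 8, 10, 11}
Step 8: union(4, 2) -> merged; set of 4 now {2, 4, 8, 10, 11}
Step 9: find(3) -> no change; set of 3 is {3}
Step 10: union(7, 0) -> merged; set of 7 now {0, 1, 7}
Step 11: find(5) -> no change; set of 5 is {5}
Step 12: find(12) -> no change; set of 12 is {12}
Step 13: union(2, 9) -> merged; set of 2 now {2, 4, 8, 9, 10, 11}
Step 14: find(8) -> no change; set of 8 is {2, 4, 8, 9, 10, 11}
Step 15: union(4, 0) -> merged; set of 4 now {0, 1, 2, 4, 7, 8, 9, 10, 11}
Step 16: find(4) -> no change; set of 4 is {0, 1, 2, 4, 7, 8, 9, 10, 11}
Step 17: find(6) -> no change; set of 6 is {6}
Step 18: find(1) -> no change; set of 1 is {0, 1, 2, 4, 7, 8, 9, 10, 11}
Set of 4: {0, 1, 2, 4, 7, 8, 9, 10, 11}; 8 is a member.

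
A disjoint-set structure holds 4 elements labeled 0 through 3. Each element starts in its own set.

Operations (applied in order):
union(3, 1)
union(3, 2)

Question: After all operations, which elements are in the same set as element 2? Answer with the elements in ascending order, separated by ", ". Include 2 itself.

Step 1: union(3, 1) -> merged; set of 3 now {1, 3}
Step 2: union(3, 2) -> merged; set of 3 now {1, 2, 3}
Component of 2: {1, 2, 3}

Answer: 1, 2, 3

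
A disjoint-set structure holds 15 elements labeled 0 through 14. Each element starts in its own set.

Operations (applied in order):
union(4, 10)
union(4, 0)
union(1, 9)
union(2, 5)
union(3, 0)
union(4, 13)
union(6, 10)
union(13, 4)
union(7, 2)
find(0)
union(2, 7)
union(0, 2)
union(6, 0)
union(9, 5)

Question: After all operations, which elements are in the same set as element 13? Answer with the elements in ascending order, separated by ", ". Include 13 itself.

Answer: 0, 1, 2, 3, 4, 5, 6, 7, 9, 10, 13

Derivation:
Step 1: union(4, 10) -> merged; set of 4 now {4, 10}
Step 2: union(4, 0) -> merged; set of 4 now {0, 4, 10}
Step 3: union(1, 9) -> merged; set of 1 now {1, 9}
Step 4: union(2, 5) -> merged; set of 2 now {2, 5}
Step 5: union(3, 0) -> merged; set of 3 now {0, 3, 4, 10}
Step 6: union(4, 13) -> merged; set of 4 now {0, 3, 4, 10, 13}
Step 7: union(6, 10) -> merged; set of 6 now {0, 3, 4, 6, 10, 13}
Step 8: union(13, 4) -> already same set; set of 13 now {0, 3, 4, 6, 10, 13}
Step 9: union(7, 2) -> merged; set of 7 now {2, 5, 7}
Step 10: find(0) -> no change; set of 0 is {0, 3, 4, 6, 10, 13}
Step 11: union(2, 7) -> already same set; set of 2 now {2, 5, 7}
Step 12: union(0, 2) -> merged; set of 0 now {0, 2, 3, 4, 5, 6, 7, 10, 13}
Step 13: union(6, 0) -> already same set; set of 6 now {0, 2, 3, 4, 5, 6, 7, 10, 13}
Step 14: union(9, 5) -> merged; set of 9 now {0, 1, 2, 3, 4, 5, 6, 7, 9, 10, 13}
Component of 13: {0, 1, 2, 3, 4, 5, 6, 7, 9, 10, 13}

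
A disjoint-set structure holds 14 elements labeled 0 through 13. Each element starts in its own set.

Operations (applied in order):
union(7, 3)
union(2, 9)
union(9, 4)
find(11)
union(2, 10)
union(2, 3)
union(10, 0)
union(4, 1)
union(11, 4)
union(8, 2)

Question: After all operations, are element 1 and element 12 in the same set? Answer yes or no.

Step 1: union(7, 3) -> merged; set of 7 now {3, 7}
Step 2: union(2, 9) -> merged; set of 2 now {2, 9}
Step 3: union(9, 4) -> merged; set of 9 now {2, 4, 9}
Step 4: find(11) -> no change; set of 11 is {11}
Step 5: union(2, 10) -> merged; set of 2 now {2, 4, 9, 10}
Step 6: union(2, 3) -> merged; set of 2 now {2, 3, 4, 7, 9, 10}
Step 7: union(10, 0) -> merged; set of 10 now {0, 2, 3, 4, 7, 9, 10}
Step 8: union(4, 1) -> merged; set of 4 now {0, 1, 2, 3, 4, 7, 9, 10}
Step 9: union(11, 4) -> merged; set of 11 now {0, 1, 2, 3, 4, 7, 9, 10, 11}
Step 10: union(8, 2) -> merged; set of 8 now {0, 1, 2, 3, 4, 7, 8, 9, 10, 11}
Set of 1: {0, 1, 2, 3, 4, 7, 8, 9, 10, 11}; 12 is not a member.

Answer: no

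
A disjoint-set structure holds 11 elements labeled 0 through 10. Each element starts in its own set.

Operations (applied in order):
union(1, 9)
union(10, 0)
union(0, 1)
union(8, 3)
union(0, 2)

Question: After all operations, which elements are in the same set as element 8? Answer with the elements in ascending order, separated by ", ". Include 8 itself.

Step 1: union(1, 9) -> merged; set of 1 now {1, 9}
Step 2: union(10, 0) -> merged; set of 10 now {0, 10}
Step 3: union(0, 1) -> merged; set of 0 now {0, 1, 9, 10}
Step 4: union(8, 3) -> merged; set of 8 now {3, 8}
Step 5: union(0, 2) -> merged; set of 0 now {0, 1, 2, 9, 10}
Component of 8: {3, 8}

Answer: 3, 8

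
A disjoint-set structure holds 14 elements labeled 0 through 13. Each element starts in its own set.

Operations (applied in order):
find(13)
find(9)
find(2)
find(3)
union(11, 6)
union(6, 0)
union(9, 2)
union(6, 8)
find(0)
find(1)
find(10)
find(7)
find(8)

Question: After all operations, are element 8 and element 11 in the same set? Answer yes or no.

Answer: yes

Derivation:
Step 1: find(13) -> no change; set of 13 is {13}
Step 2: find(9) -> no change; set of 9 is {9}
Step 3: find(2) -> no change; set of 2 is {2}
Step 4: find(3) -> no change; set of 3 is {3}
Step 5: union(11, 6) -> merged; set of 11 now {6, 11}
Step 6: union(6, 0) -> merged; set of 6 now {0, 6, 11}
Step 7: union(9, 2) -> merged; set of 9 now {2, 9}
Step 8: union(6, 8) -> merged; set of 6 now {0, 6, 8, 11}
Step 9: find(0) -> no change; set of 0 is {0, 6, 8, 11}
Step 10: find(1) -> no change; set of 1 is {1}
Step 11: find(10) -> no change; set of 10 is {10}
Step 12: find(7) -> no change; set of 7 is {7}
Step 13: find(8) -> no change; set of 8 is {0, 6, 8, 11}
Set of 8: {0, 6, 8, 11}; 11 is a member.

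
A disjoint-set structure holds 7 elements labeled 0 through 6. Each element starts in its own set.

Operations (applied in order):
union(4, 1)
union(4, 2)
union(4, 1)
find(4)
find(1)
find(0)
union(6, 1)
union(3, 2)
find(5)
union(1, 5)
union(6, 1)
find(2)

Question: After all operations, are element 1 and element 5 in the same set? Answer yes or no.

Answer: yes

Derivation:
Step 1: union(4, 1) -> merged; set of 4 now {1, 4}
Step 2: union(4, 2) -> merged; set of 4 now {1, 2, 4}
Step 3: union(4, 1) -> already same set; set of 4 now {1, 2, 4}
Step 4: find(4) -> no change; set of 4 is {1, 2, 4}
Step 5: find(1) -> no change; set of 1 is {1, 2, 4}
Step 6: find(0) -> no change; set of 0 is {0}
Step 7: union(6, 1) -> merged; set of 6 now {1, 2, 4, 6}
Step 8: union(3, 2) -> merged; set of 3 now {1, 2, 3, 4, 6}
Step 9: find(5) -> no change; set of 5 is {5}
Step 10: union(1, 5) -> merged; set of 1 now {1, 2, 3, 4, 5, 6}
Step 11: union(6, 1) -> already same set; set of 6 now {1, 2, 3, 4, 5, 6}
Step 12: find(2) -> no change; set of 2 is {1, 2, 3, 4, 5, 6}
Set of 1: {1, 2, 3, 4, 5, 6}; 5 is a member.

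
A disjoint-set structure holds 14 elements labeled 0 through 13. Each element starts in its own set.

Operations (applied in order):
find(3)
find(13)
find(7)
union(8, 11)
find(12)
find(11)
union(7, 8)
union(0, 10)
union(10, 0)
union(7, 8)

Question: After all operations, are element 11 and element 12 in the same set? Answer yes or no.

Answer: no

Derivation:
Step 1: find(3) -> no change; set of 3 is {3}
Step 2: find(13) -> no change; set of 13 is {13}
Step 3: find(7) -> no change; set of 7 is {7}
Step 4: union(8, 11) -> merged; set of 8 now {8, 11}
Step 5: find(12) -> no change; set of 12 is {12}
Step 6: find(11) -> no change; set of 11 is {8, 11}
Step 7: union(7, 8) -> merged; set of 7 now {7, 8, 11}
Step 8: union(0, 10) -> merged; set of 0 now {0, 10}
Step 9: union(10, 0) -> already same set; set of 10 now {0, 10}
Step 10: union(7, 8) -> already same set; set of 7 now {7, 8, 11}
Set of 11: {7, 8, 11}; 12 is not a member.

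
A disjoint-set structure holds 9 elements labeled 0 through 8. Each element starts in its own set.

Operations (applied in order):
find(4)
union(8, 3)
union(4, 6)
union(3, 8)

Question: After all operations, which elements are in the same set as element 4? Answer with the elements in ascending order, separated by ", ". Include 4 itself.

Step 1: find(4) -> no change; set of 4 is {4}
Step 2: union(8, 3) -> merged; set of 8 now {3, 8}
Step 3: union(4, 6) -> merged; set of 4 now {4, 6}
Step 4: union(3, 8) -> already same set; set of 3 now {3, 8}
Component of 4: {4, 6}

Answer: 4, 6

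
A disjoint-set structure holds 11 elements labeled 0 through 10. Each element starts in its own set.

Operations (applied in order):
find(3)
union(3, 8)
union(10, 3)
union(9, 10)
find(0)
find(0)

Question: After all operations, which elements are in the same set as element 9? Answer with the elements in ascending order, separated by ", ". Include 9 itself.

Answer: 3, 8, 9, 10

Derivation:
Step 1: find(3) -> no change; set of 3 is {3}
Step 2: union(3, 8) -> merged; set of 3 now {3, 8}
Step 3: union(10, 3) -> merged; set of 10 now {3, 8, 10}
Step 4: union(9, 10) -> merged; set of 9 now {3, 8, 9, 10}
Step 5: find(0) -> no change; set of 0 is {0}
Step 6: find(0) -> no change; set of 0 is {0}
Component of 9: {3, 8, 9, 10}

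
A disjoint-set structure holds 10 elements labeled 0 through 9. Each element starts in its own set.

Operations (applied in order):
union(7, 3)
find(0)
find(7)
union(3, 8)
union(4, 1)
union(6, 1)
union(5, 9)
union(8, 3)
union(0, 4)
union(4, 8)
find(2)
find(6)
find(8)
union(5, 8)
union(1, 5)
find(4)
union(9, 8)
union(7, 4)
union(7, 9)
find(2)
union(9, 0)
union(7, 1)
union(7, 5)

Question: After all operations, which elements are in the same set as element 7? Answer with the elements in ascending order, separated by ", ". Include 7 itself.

Step 1: union(7, 3) -> merged; set of 7 now {3, 7}
Step 2: find(0) -> no change; set of 0 is {0}
Step 3: find(7) -> no change; set of 7 is {3, 7}
Step 4: union(3, 8) -> merged; set of 3 now {3, 7, 8}
Step 5: union(4, 1) -> merged; set of 4 now {1, 4}
Step 6: union(6, 1) -> merged; set of 6 now {1, 4, 6}
Step 7: union(5, 9) -> merged; set of 5 now {5, 9}
Step 8: union(8, 3) -> already same set; set of 8 now {3, 7, 8}
Step 9: union(0, 4) -> merged; set of 0 now {0, 1, 4, 6}
Step 10: union(4, 8) -> merged; set of 4 now {0, 1, 3, 4, 6, 7, 8}
Step 11: find(2) -> no change; set of 2 is {2}
Step 12: find(6) -> no change; set of 6 is {0, 1, 3, 4, 6, 7, 8}
Step 13: find(8) -> no change; set of 8 is {0, 1, 3, 4, 6, 7, 8}
Step 14: union(5, 8) -> merged; set of 5 now {0, 1, 3, 4, 5, 6, 7, 8, 9}
Step 15: union(1, 5) -> already same set; set of 1 now {0, 1, 3, 4, 5, 6, 7, 8, 9}
Step 16: find(4) -> no change; set of 4 is {0, 1, 3, 4, 5, 6, 7, 8, 9}
Step 17: union(9, 8) -> already same set; set of 9 now {0, 1, 3, 4, 5, 6, 7, 8, 9}
Step 18: union(7, 4) -> already same set; set of 7 now {0, 1, 3, 4, 5, 6, 7, 8, 9}
Step 19: union(7, 9) -> already same set; set of 7 now {0, 1, 3, 4, 5, 6, 7, 8, 9}
Step 20: find(2) -> no change; set of 2 is {2}
Step 21: union(9, 0) -> already same set; set of 9 now {0, 1, 3, 4, 5, 6, 7, 8, 9}
Step 22: union(7, 1) -> already same set; set of 7 now {0, 1, 3, 4, 5, 6, 7, 8, 9}
Step 23: union(7, 5) -> already same set; set of 7 now {0, 1, 3, 4, 5, 6, 7, 8, 9}
Component of 7: {0, 1, 3, 4, 5, 6, 7, 8, 9}

Answer: 0, 1, 3, 4, 5, 6, 7, 8, 9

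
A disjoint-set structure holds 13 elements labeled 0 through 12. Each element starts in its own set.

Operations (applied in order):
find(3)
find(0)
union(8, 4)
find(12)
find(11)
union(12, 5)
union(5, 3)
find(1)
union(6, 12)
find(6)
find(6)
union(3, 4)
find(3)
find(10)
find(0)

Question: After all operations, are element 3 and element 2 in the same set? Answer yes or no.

Step 1: find(3) -> no change; set of 3 is {3}
Step 2: find(0) -> no change; set of 0 is {0}
Step 3: union(8, 4) -> merged; set of 8 now {4, 8}
Step 4: find(12) -> no change; set of 12 is {12}
Step 5: find(11) -> no change; set of 11 is {11}
Step 6: union(12, 5) -> merged; set of 12 now {5, 12}
Step 7: union(5, 3) -> merged; set of 5 now {3, 5, 12}
Step 8: find(1) -> no change; set of 1 is {1}
Step 9: union(6, 12) -> merged; set of 6 now {3, 5, 6, 12}
Step 10: find(6) -> no change; set of 6 is {3, 5, 6, 12}
Step 11: find(6) -> no change; set of 6 is {3, 5, 6, 12}
Step 12: union(3, 4) -> merged; set of 3 now {3, 4, 5, 6, 8, 12}
Step 13: find(3) -> no change; set of 3 is {3, 4, 5, 6, 8, 12}
Step 14: find(10) -> no change; set of 10 is {10}
Step 15: find(0) -> no change; set of 0 is {0}
Set of 3: {3, 4, 5, 6, 8, 12}; 2 is not a member.

Answer: no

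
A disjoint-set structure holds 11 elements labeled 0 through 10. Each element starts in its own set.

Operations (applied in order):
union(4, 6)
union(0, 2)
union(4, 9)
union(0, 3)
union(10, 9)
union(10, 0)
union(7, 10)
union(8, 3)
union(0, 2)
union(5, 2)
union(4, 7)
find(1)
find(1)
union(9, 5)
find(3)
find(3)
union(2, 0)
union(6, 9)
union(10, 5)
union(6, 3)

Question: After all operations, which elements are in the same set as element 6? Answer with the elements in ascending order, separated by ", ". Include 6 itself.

Answer: 0, 2, 3, 4, 5, 6, 7, 8, 9, 10

Derivation:
Step 1: union(4, 6) -> merged; set of 4 now {4, 6}
Step 2: union(0, 2) -> merged; set of 0 now {0, 2}
Step 3: union(4, 9) -> merged; set of 4 now {4, 6, 9}
Step 4: union(0, 3) -> merged; set of 0 now {0, 2, 3}
Step 5: union(10, 9) -> merged; set of 10 now {4, 6, 9, 10}
Step 6: union(10, 0) -> merged; set of 10 now {0, 2, 3, 4, 6, 9, 10}
Step 7: union(7, 10) -> merged; set of 7 now {0, 2, 3, 4, 6, 7, 9, 10}
Step 8: union(8, 3) -> merged; set of 8 now {0, 2, 3, 4, 6, 7, 8, 9, 10}
Step 9: union(0, 2) -> already same set; set of 0 now {0, 2, 3, 4, 6, 7, 8, 9, 10}
Step 10: union(5, 2) -> merged; set of 5 now {0, 2, 3, 4, 5, 6, 7, 8, 9, 10}
Step 11: union(4, 7) -> already same set; set of 4 now {0, 2, 3, 4, 5, 6, 7, 8, 9, 10}
Step 12: find(1) -> no change; set of 1 is {1}
Step 13: find(1) -> no change; set of 1 is {1}
Step 14: union(9, 5) -> already same set; set of 9 now {0, 2, 3, 4, 5, 6, 7, 8, 9, 10}
Step 15: find(3) -> no change; set of 3 is {0, 2, 3, 4, 5, 6, 7, 8, 9, 10}
Step 16: find(3) -> no change; set of 3 is {0, 2, 3, 4, 5, 6, 7, 8, 9, 10}
Step 17: union(2, 0) -> already same set; set of 2 now {0, 2, 3, 4, 5, 6, 7, 8, 9, 10}
Step 18: union(6, 9) -> already same set; set of 6 now {0, 2, 3, 4, 5, 6, 7, 8, 9, 10}
Step 19: union(10, 5) -> already same set; set of 10 now {0, 2, 3, 4, 5, 6, 7, 8, 9, 10}
Step 20: union(6, 3) -> already same set; set of 6 now {0, 2, 3, 4, 5, 6, 7, 8, 9, 10}
Component of 6: {0, 2, 3, 4, 5, 6, 7, 8, 9, 10}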